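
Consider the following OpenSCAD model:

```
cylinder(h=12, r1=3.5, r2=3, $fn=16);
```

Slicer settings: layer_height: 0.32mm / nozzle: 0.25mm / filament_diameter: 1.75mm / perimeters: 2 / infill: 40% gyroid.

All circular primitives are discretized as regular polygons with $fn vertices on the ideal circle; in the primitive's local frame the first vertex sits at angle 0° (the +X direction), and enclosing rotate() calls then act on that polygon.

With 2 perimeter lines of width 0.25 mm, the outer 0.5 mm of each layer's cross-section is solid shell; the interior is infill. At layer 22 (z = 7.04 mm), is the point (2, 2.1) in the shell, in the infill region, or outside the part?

At z = 7.04 mm: the cone (r1=3.5→r2=3) has section circumradius 3.207 here — a regular 16-gon. Overall, the cross-section is a single solid region. The nearest boundary edge runs (2.27, 2.27)→(1.23, 2.96); distance from the point to it = 0.29 mm. The point is inside the cross-section, 0.29 mm from the nearest boundary — within the 0.5 mm shell band (2 × 0.25).

shell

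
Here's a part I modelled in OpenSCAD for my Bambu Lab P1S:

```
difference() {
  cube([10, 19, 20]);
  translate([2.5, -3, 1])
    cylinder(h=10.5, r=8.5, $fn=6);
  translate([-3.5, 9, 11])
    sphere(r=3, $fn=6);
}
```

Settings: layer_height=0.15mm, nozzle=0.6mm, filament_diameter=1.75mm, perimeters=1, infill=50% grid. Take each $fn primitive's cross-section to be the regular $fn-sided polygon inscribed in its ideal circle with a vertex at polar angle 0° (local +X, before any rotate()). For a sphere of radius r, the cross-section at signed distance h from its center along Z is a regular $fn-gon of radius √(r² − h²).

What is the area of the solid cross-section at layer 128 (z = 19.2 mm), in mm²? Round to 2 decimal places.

190.00 mm²

At z = 19.2 mm: the cube (footprint 10×19) is included at this height (area 190.00 mm²); the cylinder at (2.5, -3) is absent (z outside [1, 11.5]); the sphere at (-3.5, 9) is absent (|z−center|=8.200 > r=3); Taking the first minus the rest: none of the subtracted shapes is present at this height, so the 10×19 cube is unchanged — area = 190.00 mm². Overall, the cross-section is a single solid region. Net area = 190.00 mm².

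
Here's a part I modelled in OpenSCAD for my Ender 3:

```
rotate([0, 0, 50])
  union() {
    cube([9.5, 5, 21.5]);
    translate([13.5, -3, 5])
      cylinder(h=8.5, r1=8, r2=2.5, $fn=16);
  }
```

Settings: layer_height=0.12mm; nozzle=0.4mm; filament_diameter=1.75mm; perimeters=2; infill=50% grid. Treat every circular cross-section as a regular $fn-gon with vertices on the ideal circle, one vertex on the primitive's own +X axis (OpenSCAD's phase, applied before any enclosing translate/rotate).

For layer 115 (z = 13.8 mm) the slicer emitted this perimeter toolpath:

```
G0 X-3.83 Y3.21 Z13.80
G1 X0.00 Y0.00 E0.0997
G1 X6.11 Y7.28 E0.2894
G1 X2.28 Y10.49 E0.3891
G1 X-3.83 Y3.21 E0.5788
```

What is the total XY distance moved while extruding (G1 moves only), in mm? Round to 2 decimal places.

Sum the Euclidean lengths of each G1 segment: total = 29.00 mm.

29.00 mm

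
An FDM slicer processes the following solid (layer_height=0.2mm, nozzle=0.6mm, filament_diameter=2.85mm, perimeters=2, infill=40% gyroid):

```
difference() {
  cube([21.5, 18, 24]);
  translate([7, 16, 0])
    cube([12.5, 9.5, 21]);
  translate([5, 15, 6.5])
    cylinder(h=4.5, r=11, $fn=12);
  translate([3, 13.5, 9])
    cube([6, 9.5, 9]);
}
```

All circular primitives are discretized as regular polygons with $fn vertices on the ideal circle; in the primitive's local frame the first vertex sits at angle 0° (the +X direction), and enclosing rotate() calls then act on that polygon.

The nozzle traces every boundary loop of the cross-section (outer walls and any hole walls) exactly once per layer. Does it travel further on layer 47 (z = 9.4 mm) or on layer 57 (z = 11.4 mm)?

layer 57 (z = 11.4 mm)

Layer 47 (z = 9.4): the 21.5×18 cube contributes its full rectangle (perimeter 79.00 mm); the cube at (7, 16) (footprint 12.5×9.5) is included at this height (perimeter 44.00 mm); the r=11 cylinder at (5, 15) contributes a regular 12-gon of circumradius 11 (perimeter = 2·12·11.000·sin(180°/12) = 68.33 mm); the cube at (3, 13.5) (footprint 6×9.5) is included at this height (perimeter 31.00 mm); Taking the first minus the rest: starting from the 21.5×18 cube, the 12.5×9.5 cube at (7, 16) partially overlaps it — only the 25.00 mm² overlap (of its 118.75 mm²) is removed, clipping the outline; the r=11 cylinder at (5, 15) partially overlaps it — only the 172.27 mm² overlap (of its 363.00 mm²) is removed, clipping the outline; the 6×9.5 cube at (3, 13.5) misses the remaining region (no effect) — boundary = 75.90 mm. So its perimeter = 75.90 mm. Layer 57 (z = 11.4): the cube is present — its section is the full 21.5×18 rectangle (perimeter 79.00 mm); the cube at (7, 16) is present — its section is the full 12.5×9.5 rectangle (perimeter 44.00 mm); the cylinder at (5, 15) is not intersected at this z (z outside [6.5, 11]); the cube at (3, 13.5) (footprint 6×9.5) is included at this height (perimeter 31.00 mm); Taking the first minus the rest: starting from the 21.5×18 cube, the 12.5×9.5 cube at (7, 16) partially overlaps it — only the 25.00 mm² overlap (of its 118.75 mm²) is removed, clipping the outline; the 6×9.5 cube at (3, 13.5) partially overlaps it — only the 23.00 mm² overlap (of its 57.00 mm²) is removed, clipping the outline — boundary = 88.00 mm. So its perimeter = 88.00 mm. Layer 57 is larger (88.00 vs 75.90 mm).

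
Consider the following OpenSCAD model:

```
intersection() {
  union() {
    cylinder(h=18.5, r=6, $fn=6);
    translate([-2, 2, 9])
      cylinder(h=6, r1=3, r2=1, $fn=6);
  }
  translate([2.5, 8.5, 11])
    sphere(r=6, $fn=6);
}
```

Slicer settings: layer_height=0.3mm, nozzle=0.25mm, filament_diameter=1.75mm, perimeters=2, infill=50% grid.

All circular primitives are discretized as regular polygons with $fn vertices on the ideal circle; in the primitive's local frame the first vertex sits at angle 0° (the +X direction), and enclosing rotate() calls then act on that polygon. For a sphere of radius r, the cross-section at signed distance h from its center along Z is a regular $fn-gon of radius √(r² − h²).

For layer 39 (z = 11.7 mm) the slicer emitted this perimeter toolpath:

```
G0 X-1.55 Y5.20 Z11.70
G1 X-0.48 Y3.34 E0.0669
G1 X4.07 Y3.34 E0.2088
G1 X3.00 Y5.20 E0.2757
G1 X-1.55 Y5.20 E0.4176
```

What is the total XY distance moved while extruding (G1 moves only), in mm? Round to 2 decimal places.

13.39 mm

Sum the Euclidean lengths of each G1 segment: total = 13.39 mm.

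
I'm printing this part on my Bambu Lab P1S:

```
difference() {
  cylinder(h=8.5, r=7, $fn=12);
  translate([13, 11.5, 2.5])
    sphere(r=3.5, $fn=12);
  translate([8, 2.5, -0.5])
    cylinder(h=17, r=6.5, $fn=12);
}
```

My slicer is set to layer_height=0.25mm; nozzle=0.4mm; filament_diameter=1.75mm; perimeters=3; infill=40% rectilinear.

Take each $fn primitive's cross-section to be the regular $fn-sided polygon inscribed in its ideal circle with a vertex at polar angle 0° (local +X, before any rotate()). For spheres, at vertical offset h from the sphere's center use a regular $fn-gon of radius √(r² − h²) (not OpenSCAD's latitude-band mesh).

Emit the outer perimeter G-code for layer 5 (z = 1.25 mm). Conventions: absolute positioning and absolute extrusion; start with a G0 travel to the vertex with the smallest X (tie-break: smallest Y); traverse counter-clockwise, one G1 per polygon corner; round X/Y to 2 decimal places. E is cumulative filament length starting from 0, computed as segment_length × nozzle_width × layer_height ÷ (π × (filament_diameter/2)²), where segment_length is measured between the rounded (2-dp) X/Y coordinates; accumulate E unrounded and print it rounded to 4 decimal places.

G0 X-7.00 Y0.00 Z1.25
G1 X-6.06 Y-3.50 E0.1507
G1 X-3.50 Y-6.06 E0.3012
G1 X0.00 Y-7.00 E0.4519
G1 X3.50 Y-6.06 E0.6025
G1 X6.06 Y-3.50 E0.7530
G1 X6.07 Y-3.48 E0.7540
G1 X4.75 Y-3.13 E0.8108
G1 X2.37 Y-0.75 E0.9507
G1 X1.50 Y2.50 E1.0906
G1 X2.37 Y5.75 E1.2304
G1 X2.86 Y6.23 E1.2590
G1 X0.00 Y7.00 E1.3821
G1 X-3.50 Y6.06 E1.5328
G1 X-6.06 Y3.50 E1.6833
G1 X-7.00 Y0.00 E1.8340

At z = 1.25 mm: the r=7 cylinder gives a regular 12-gon of circumradius 7 (constant along its height); the sphere at (13, 11.5): section is a regular 12-gon, circumradius = √(r²−h²) = √(3.5²−1.25²) = 3.269; the cylinder at (8, 2.5): section is a regular 12-gon, circumradius r=6.5; Taking the first minus the rest: starting from the r=7 cylinder, the r=3.5 sphere at (13, 11.5) misses the remaining region (no effect); the r=6.5 cylinder at (8, 2.5) partially overlaps it — only the 34.18 mm² overlap (of its 126.75 mm²) is removed, clipping the outline — 1 connected region. The outline is a single polygon with 15 vertices. Extrusion per mm of travel: 0.4 × 0.25 / (π × 0.875²) = 0.041575. Accumulating E over each segment gives final E = 1.8340.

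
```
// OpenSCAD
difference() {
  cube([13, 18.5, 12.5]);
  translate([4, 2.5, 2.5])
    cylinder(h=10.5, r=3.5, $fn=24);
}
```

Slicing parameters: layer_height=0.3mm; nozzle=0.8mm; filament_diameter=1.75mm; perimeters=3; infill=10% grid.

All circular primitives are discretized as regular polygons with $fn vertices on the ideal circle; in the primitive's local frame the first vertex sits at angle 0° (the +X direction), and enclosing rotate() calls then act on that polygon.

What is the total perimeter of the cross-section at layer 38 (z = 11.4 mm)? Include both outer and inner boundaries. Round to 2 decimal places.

74.64 mm

At z = 11.4 mm: the cube is present — its section is the full 13×18.5 rectangle (perimeter 63.00 mm); the cylinder at (4, 2.5): section is a regular 24-gon, circumradius r=3.5 (perimeter = 2·24·3.500·sin(180°/24) = 21.93 mm); Taking the first minus the rest: starting from the 13×18.5 cube, the r=3.5 cylinder at (4, 2.5) partially overlaps it — only the 34.78 mm² overlap (of its 38.05 mm²) is removed, clipping the outline — boundary = 74.64 mm. Overall, the cross-section is a single solid region. Total boundary length (outer) = 74.64 mm.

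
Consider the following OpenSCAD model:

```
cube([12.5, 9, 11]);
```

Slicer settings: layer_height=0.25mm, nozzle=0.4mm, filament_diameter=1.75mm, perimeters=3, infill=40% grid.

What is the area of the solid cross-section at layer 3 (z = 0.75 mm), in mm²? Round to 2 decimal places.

112.50 mm²

At z = 0.75 mm: the cube is present — its section is the full 12.5×9 rectangle (area 112.50 mm²). Overall, the cross-section is a single solid region. Net area = 112.50 mm².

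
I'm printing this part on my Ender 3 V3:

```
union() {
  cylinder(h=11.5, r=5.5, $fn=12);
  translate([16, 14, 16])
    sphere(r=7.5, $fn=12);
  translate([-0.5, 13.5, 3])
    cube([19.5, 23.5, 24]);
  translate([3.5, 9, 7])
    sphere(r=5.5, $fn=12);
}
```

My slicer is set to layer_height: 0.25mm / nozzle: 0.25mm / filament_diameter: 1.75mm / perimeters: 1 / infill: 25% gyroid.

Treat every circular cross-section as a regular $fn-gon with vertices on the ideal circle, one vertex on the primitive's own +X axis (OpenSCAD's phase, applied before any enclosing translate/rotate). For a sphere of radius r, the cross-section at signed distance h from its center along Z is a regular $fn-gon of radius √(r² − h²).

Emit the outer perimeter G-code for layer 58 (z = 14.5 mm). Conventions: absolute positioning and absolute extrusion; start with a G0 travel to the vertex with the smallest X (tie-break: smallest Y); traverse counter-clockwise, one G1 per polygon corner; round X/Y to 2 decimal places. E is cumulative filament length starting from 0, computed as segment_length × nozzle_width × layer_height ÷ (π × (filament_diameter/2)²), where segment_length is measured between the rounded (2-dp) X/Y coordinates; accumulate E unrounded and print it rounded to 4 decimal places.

At z = 14.5 mm: the cylinder is absent (z outside [0, 11.5]); the r=7.5 sphere at (16, 14) contributes a regular 12-gon of circumradius √(7.5²−1.5²) = 7.348; the 19.5×23.5 cube at (-0.5, 13.5) contributes its full rectangle; the sphere at (3.5, 9) does not reach this height (|z−center|=7.500 > r=5.5); Merging all regions: the regions partially overlap (shared area 66.48 mm²), so overlapping operands fuse into one piece — 1 connected region. The outline is a single polygon with 13 vertices. Extrusion per mm of travel: 0.25 × 0.25 / (π × 0.875²) = 0.025984. Accumulating E over each segment gives final E = 2.5814.

G0 X-0.50 Y13.50 Z14.50
G1 X8.79 Y13.50 E0.2414
G1 X9.64 Y10.33 E0.3267
G1 X12.33 Y7.64 E0.4255
G1 X16.00 Y6.65 E0.5243
G1 X19.67 Y7.64 E0.6231
G1 X22.36 Y10.33 E0.7219
G1 X23.35 Y14.00 E0.8207
G1 X22.36 Y17.67 E0.9195
G1 X19.67 Y20.36 E1.0183
G1 X19.00 Y20.54 E1.0363
G1 X19.00 Y37.00 E1.4640
G1 X-0.50 Y37.00 E1.9707
G1 X-0.50 Y13.50 E2.5814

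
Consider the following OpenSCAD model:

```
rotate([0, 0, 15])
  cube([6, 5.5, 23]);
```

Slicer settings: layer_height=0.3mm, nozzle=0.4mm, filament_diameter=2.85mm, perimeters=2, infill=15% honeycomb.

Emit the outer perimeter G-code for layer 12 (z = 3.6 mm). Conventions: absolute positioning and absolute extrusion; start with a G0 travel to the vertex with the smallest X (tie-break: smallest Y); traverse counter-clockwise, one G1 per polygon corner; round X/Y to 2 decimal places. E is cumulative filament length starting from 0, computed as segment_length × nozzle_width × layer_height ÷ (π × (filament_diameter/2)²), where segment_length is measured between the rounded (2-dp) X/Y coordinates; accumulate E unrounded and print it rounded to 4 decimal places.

G0 X-1.42 Y5.31 Z3.60
G1 X0.00 Y0.00 E0.1034
G1 X5.80 Y1.55 E0.2163
G1 X4.37 Y6.87 E0.3199
G1 X-1.42 Y5.31 E0.4327

At z = 3.6 mm: the cube (footprint 6×5.5) is included at this height; (rotated 15° about Z; rotation is an isometry so areas/perimeters/island counts are preserved). The outline is a single polygon with 4 vertices. Extrusion per mm of travel: 0.4 × 0.3 / (π × 1.425²) = 0.018811. Accumulating E over each segment gives final E = 0.4327.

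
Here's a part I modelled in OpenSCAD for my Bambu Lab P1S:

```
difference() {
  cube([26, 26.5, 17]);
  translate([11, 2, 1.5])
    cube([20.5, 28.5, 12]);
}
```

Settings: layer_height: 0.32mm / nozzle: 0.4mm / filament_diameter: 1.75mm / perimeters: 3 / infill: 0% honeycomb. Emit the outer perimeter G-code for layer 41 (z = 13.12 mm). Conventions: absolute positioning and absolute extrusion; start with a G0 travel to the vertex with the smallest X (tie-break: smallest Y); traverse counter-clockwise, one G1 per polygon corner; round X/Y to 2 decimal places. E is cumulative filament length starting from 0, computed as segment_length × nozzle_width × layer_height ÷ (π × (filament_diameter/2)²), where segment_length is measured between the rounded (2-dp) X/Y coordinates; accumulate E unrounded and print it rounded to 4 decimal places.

At z = 13.12 mm: the 26×26.5 cube contributes its full rectangle; the 20.5×28.5 cube at (11, 2) contributes its full rectangle; Taking the first minus the rest: starting from the 26×26.5 cube, the 20.5×28.5 cube at (11, 2) partially overlaps it — only the 367.50 mm² overlap (of its 584.25 mm²) is removed, clipping the outline — 1 connected region. The outline is a single polygon with 6 vertices. Extrusion per mm of travel: 0.4 × 0.32 / (π × 0.875²) = 0.053216. Accumulating E over each segment gives final E = 5.5877.

G0 X0.00 Y0.00 Z13.12
G1 X26.00 Y0.00 E1.3836
G1 X26.00 Y2.00 E1.4901
G1 X11.00 Y2.00 E2.2883
G1 X11.00 Y26.50 E3.5921
G1 X0.00 Y26.50 E4.1775
G1 X0.00 Y0.00 E5.5877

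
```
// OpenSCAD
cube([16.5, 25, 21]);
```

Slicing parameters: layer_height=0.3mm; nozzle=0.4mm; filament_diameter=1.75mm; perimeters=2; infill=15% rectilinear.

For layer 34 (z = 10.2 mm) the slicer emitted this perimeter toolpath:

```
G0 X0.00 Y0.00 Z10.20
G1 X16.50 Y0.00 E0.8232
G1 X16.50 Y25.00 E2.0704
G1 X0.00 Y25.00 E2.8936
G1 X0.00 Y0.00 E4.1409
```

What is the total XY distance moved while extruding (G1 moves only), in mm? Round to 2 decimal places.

83.00 mm

Sum the Euclidean lengths of each G1 segment: total = 83.00 mm.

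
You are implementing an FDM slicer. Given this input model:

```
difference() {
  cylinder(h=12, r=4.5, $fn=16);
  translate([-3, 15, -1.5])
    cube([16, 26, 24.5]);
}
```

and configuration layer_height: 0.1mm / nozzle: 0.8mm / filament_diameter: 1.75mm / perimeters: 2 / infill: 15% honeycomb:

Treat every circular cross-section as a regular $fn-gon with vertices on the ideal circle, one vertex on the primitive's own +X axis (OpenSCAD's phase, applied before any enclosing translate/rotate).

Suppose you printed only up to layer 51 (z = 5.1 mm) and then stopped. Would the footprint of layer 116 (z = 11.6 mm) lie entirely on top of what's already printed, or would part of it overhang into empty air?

Compare the two slices. At z = 5.1: the cylinder: section is a regular 16-gon, circumradius r=4.5 (area = (16/2)·4.500²·sin(360°/16) = 61.99 mm²); the cube at (-3, 15) is present — its section is the full 16×26 rectangle (area 416.00 mm²); Subtracting the remaining from the first: starting from the r=4.5 cylinder (61.99 mm²), the 16×26 cube at (-3, 15) misses the remaining region (no effect) — area = 61.99 mm². At z = 11.6: the r=4.5 cylinder gives a regular 16-gon of circumradius 4.5 (constant along its height) (area = (16/2)·4.500²·sin(360°/16) = 61.99 mm²); the cube at (-3, 15) is present — its section is the full 16×26 rectangle (area 416.00 mm²); Subtracting the remaining from the first: starting from the r=4.5 cylinder (61.99 mm²), the 16×26 cube at (-3, 15) misses the remaining region (no effect) — area = 61.99 mm². Checking containment: the cross-section at z = 11.6 is a subset of the cross-section at z = 5.1.

entirely on top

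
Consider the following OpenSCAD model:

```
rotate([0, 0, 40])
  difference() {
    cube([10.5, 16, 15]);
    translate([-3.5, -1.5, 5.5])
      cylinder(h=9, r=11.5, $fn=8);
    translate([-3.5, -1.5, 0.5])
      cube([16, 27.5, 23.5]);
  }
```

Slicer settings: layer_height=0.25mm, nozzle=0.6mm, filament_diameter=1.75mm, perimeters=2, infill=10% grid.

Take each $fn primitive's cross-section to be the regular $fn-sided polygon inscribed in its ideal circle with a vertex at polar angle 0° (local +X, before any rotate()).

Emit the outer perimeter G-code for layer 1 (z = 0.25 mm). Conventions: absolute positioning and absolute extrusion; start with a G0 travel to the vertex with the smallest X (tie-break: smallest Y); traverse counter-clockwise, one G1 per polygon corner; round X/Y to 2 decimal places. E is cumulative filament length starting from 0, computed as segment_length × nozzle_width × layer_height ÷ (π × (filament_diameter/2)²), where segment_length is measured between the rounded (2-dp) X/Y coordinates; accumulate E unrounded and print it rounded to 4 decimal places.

At z = 0.25 mm: the cube (footprint 10.5×16) is included at this height; the cylinder at (-3.5, -1.5) is not intersected at this z (z outside [5.5, 14.5]); the cube at (-3.5, -1.5) is absent (z outside [0.5, 24]); Taking the first minus the rest: none of the subtracted shapes is present at this height, so the 10.5×16 cube is unchanged — 1 connected region; (whole slice rotated 40° about Z — lengths, areas and connectivity unchanged). The outline is a single polygon with 4 vertices. Extrusion per mm of travel: 0.6 × 0.25 / (π × 0.875²) = 0.062363. Accumulating E over each segment gives final E = 3.3049.

G0 X-10.28 Y12.26 Z0.25
G1 X0.00 Y0.00 E0.9978
G1 X8.04 Y6.75 E1.6524
G1 X-2.24 Y19.01 E2.6502
G1 X-10.28 Y12.26 E3.3049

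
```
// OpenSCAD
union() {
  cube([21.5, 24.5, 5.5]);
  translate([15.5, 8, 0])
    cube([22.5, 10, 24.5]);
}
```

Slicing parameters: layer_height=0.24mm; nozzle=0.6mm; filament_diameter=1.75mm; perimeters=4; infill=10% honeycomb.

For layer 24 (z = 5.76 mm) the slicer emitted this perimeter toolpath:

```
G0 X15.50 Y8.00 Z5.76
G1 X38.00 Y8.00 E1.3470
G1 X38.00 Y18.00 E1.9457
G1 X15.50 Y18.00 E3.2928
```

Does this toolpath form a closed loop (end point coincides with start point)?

Start point (G0): (15.50, 8.00). End point (last G1): the path does not return to the start — open.

no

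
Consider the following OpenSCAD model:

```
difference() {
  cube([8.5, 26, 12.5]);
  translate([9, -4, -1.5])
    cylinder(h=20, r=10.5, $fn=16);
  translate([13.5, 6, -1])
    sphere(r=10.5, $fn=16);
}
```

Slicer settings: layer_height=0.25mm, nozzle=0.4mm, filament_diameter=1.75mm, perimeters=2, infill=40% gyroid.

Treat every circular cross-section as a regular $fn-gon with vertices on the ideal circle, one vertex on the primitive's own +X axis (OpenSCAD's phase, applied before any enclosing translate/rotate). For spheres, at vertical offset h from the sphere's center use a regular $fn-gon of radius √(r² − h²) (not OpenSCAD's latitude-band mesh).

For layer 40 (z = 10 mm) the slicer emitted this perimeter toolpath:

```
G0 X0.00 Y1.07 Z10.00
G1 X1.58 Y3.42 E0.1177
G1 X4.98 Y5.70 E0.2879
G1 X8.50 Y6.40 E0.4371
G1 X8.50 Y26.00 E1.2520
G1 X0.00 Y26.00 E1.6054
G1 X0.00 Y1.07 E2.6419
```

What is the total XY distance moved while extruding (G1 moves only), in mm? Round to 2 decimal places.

63.54 mm

Sum the Euclidean lengths of each G1 segment: total = 63.54 mm.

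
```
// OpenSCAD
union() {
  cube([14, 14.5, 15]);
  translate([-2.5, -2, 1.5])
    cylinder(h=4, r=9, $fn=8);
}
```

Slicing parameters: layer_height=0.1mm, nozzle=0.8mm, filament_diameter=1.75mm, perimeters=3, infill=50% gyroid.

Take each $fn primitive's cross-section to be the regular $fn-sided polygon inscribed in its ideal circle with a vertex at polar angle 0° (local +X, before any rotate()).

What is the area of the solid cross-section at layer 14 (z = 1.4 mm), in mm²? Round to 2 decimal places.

At z = 1.4 mm: the cube (footprint 14×14.5) is included at this height (area 203.00 mm²); the cylinder at (-2.5, -2) is absent (z outside [1.5, 5.5]); Merging all regions: only the 14×14.5 cube is present, so the union is just that shape — area = 203.00 mm². Overall, the cross-section is a single solid region. Net area = 203.00 mm².

203.00 mm²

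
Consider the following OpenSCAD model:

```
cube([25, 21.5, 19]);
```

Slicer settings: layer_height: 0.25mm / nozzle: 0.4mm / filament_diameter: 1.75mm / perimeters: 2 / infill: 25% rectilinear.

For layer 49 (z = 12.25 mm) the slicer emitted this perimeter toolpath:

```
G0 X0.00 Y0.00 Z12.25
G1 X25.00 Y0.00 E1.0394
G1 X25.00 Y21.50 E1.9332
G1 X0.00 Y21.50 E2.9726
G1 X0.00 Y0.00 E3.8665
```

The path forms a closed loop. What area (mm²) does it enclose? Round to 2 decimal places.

Apply the shoelace formula to the sequence of (X, Y) vertices; enclosed area = 537.50 mm².

537.50 mm²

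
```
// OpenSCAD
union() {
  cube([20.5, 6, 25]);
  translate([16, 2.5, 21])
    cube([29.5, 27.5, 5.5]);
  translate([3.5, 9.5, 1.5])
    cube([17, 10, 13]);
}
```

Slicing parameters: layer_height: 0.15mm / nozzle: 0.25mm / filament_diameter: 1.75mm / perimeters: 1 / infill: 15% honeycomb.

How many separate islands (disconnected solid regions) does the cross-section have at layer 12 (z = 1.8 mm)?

At z = 1.8 mm: the 20.5×6 cube contributes its full rectangle; the cube at (16, 2.5) does not reach this height (z outside [21, 26.5]); the cube at (3.5, 9.5) (footprint 17×10) is included at this height; Taking the union: the 2 present regions are separate (no shared area or edge), so areas and boundary lengths simply add and each stays a separate island — 2 connected regions. Overall, the cross-section has 2 separate islands. Island count = 2.

2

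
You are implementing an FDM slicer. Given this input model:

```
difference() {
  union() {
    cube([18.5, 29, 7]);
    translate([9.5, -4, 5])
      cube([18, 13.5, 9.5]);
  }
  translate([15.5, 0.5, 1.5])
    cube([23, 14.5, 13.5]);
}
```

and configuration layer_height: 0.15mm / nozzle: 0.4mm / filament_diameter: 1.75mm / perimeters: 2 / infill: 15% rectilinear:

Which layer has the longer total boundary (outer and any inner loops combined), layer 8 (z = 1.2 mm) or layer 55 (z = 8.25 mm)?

Layer 8 (z = 1.2): the cube is present — its section is the full 18.5×29 rectangle (perimeter 95.00 mm); the cube at (9.5, -4) does not reach this height (z outside [5, 14.5]); Taking the union: only the 18.5×29 cube is present, so the union is just that shape — boundary = 95.00 mm; the cube at (15.5, 0.5) is not intersected at this z (z outside [1.5, 15]); Taking the first minus the rest: none of the subtracted shapes is present at this height, so that combined region is unchanged — boundary = 95.00 mm. So its perimeter = 95.00 mm. Layer 55 (z = 8.25): the cube is absent (z outside [0, 7]); the 18×13.5 cube at (9.5, -4) contributes its full rectangle (perimeter 63.00 mm); Combining (union): only the 18×13.5 cube at (9.5, -4) is present, so the union is just that shape — boundary = 63.00 mm; the 23×14.5 cube at (15.5, 0.5) contributes its full rectangle (perimeter 75.00 mm); Subtracting the remaining from the first: starting from the result so far, the 23×14.5 cube at (15.5, 0.5) partially overlaps it — only the 108.00 mm² overlap (of its 333.50 mm²) is removed, clipping the outline — boundary = 63.00 mm. So its perimeter = 63.00 mm. Layer 8 is larger (95.00 vs 63.00 mm).

layer 8 (z = 1.2 mm)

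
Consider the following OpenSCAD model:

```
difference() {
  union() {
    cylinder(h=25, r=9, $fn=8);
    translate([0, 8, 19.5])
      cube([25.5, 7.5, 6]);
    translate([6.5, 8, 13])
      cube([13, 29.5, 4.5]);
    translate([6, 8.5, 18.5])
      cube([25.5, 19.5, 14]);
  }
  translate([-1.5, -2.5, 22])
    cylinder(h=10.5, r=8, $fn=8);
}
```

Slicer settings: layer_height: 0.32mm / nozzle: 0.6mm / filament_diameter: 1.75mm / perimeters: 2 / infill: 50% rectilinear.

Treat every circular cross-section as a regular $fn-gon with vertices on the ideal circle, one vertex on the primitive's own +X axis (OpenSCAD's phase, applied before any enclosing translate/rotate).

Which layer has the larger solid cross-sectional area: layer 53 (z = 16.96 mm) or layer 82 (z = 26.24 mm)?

layer 53 (z = 16.96 mm)

Layer 53 (z = 16.96): the r=9 cylinder contributes a regular 8-gon of circumradius 9 (area = (8/2)·9.000²·sin(360°/8) = 229.10 mm²); the cube at (0, 8) is not intersected at this z (z outside [19.5, 25.5]); the cube at (6.5, 8) is present — its section is the full 13×29.5 rectangle (area 383.50 mm²); the cube at (6, 8.5) does not reach this height (z outside [18.5, 32.5]); Merging all regions: the 2 present regions are separate (no shared area or edge), so areas and boundary lengths simply add and each stays a separate island — area = 612.60 mm²; the cylinder at (-1.5, -2.5) does not reach this height (z outside [22, 32.5]); After the difference (first − rest): none of the subtracted shapes is present at this height, so that combined region is unchanged — area = 612.60 mm². So its area = 612.60 mm². Layer 82 (z = 26.24): the cylinder is absent (z outside [0, 25]); the cube at (0, 8) is absent (z outside [19.5, 25.5]); the cube at (6.5, 8) does not reach this height (z outside [13, 17.5]); the cube at (6, 8.5) is present — its section is the full 25.5×19.5 rectangle (area 497.25 mm²); Combining (union): only the 25.5×19.5 cube at (6, 8.5) is present, so the union is just that shape — area = 497.25 mm²; the cylinder at (-1.5, -2.5): section is a regular 8-gon, circumradius r=8 (area = (8/2)·8.000²·sin(360°/8) = 181.02 mm²); After the difference (first − rest): starting from that combined region (497.25 mm²), the r=8 cylinder at (-1.5, -2.5) misses the remaining region (no effect) — area = 497.25 mm². So its area = 497.25 mm². Layer 53 is larger (612.60 vs 497.25 mm²).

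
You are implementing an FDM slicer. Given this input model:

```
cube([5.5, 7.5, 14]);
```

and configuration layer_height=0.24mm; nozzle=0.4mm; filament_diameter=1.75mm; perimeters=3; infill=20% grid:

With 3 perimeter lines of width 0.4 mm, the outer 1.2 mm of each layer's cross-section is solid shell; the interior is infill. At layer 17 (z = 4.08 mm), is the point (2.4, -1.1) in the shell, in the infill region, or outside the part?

outside

At z = 4.08 mm: the cube is present — its section is the full 5.5×7.5 rectangle. Overall, the cross-section is a single solid region. The nearest boundary edge runs (0.00, 0.00)→(5.50, 0.00); distance from the point to it = 1.10 mm. The point is not inside any of the regions above, so it lies outside the cross-section (1.10 mm from the nearest boundary).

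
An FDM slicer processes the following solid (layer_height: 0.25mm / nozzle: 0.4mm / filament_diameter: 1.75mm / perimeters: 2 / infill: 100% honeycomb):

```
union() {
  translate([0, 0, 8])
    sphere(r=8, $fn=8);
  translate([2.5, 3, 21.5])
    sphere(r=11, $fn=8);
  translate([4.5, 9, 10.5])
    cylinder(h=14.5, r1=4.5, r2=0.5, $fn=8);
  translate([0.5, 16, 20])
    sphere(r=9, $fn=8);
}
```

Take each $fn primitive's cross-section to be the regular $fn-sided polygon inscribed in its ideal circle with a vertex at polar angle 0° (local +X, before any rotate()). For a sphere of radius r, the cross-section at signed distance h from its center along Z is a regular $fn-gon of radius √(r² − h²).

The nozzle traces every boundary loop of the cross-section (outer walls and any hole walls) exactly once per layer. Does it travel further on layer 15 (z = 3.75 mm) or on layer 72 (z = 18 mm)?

Layer 15 (z = 3.75): the sphere: section is a regular 8-gon, circumradius = √(r²−h²) = √(8²−4.25²) = 6.778 (perimeter = 2·8·6.778·sin(180°/8) = 41.50 mm); the sphere at (2.5, 3) is not intersected at this z (|z−center|=17.750 > r=11); the cone at (4.5, 9) is absent (z outside [10.5, 25]); the sphere at (0.5, 16) is absent (|z−center|=16.250 > r=9); Combining (union): only the r=8 sphere is present, so the union is just that shape — boundary = 41.50 mm. So its perimeter = 41.50 mm. Layer 72 (z = 18): the sphere does not reach this height (|z−center|=10.000 > r=8); the sphere at (2.5, 3): section is a regular 8-gon, circumradius = √(r²−h²) = √(11²−3.5²) = 10.428 (perimeter = 2·8·10.428·sin(180°/8) = 63.85 mm); the cone at (4.5, 9) (r1=4.5→r2=0.5) has section circumradius 2.431 here — a regular 8-gon (perimeter = 2·8·2.431·sin(180°/8) = 14.89 mm); the r=9 sphere at (0.5, 16) contributes a regular 8-gon of circumradius √(9²−2²) = 8.775 (perimeter = 2·8·8.775·sin(180°/8) = 53.73 mm); Taking the union: the regions partially overlap (shared area 60.45 mm²), so the edge portions inside another operand are dropped and the merged outline is re-measured after clipping — boundary = 88.84 mm. So its perimeter = 88.84 mm. Layer 72 is larger (88.84 vs 41.50 mm).

layer 72 (z = 18 mm)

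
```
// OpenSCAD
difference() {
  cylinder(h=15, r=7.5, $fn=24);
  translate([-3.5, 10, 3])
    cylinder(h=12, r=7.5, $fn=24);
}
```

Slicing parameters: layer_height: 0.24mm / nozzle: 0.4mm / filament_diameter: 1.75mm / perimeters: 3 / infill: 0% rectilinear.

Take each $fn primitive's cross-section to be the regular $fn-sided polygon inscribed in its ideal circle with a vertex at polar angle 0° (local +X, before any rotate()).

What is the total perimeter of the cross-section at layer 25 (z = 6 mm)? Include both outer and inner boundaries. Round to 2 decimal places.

At z = 6 mm: the r=7.5 cylinder gives a regular 24-gon of circumradius 7.5 (constant along its height) (perimeter = 2·24·7.500·sin(180°/24) = 46.99 mm); the r=7.5 cylinder at (-3.5, 10) gives a regular 24-gon of circumradius 7.5 (constant along its height) (perimeter = 2·24·7.500·sin(180°/24) = 46.99 mm); Taking the first minus the rest: starting from the r=7.5 cylinder, the r=7.5 cylinder at (-3.5, 10) partially overlaps it — only the 31.23 mm² overlap (of its 174.70 mm²) is removed, clipping the outline — boundary = 46.99 mm. Overall, the cross-section is a single solid region. Total boundary length (outer) = 46.99 mm.

46.99 mm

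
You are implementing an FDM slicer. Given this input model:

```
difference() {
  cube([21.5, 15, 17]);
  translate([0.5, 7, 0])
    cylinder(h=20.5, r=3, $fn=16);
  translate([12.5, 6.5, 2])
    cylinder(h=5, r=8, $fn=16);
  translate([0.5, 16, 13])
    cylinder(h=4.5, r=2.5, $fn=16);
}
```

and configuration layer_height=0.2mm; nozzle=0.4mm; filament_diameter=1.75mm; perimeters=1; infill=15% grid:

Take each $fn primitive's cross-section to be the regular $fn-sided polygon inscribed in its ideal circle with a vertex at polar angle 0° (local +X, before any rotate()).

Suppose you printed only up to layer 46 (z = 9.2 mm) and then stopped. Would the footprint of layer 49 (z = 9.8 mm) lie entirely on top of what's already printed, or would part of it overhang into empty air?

Compare the two slices. At z = 9.2: the 21.5×15 cube contributes its full rectangle (area 322.50 mm²); the r=3 cylinder at (0.5, 7) contributes a regular 16-gon of circumradius 3 (area = (16/2)·3.000²·sin(360°/16) = 27.55 mm²); the cylinder at (12.5, 6.5) does not reach this height (z outside [2, 7]); the cylinder at (0.5, 16) is absent (z outside [13, 17.5]); After the difference (first − rest): starting from the 21.5×15 cube (322.50 mm²), the r=3 cylinder at (0.5, 7) partially overlaps it — only the 16.73 mm² overlap (of its 27.55 mm²) is removed, clipping the outline — area = 305.77 mm². At z = 9.8: the cube is present — its section is the full 21.5×15 rectangle (area 322.50 mm²); the cylinder at (0.5, 7): section is a regular 16-gon, circumradius r=3 (area = (16/2)·3.000²·sin(360°/16) = 27.55 mm²); the cylinder at (12.5, 6.5) is not intersected at this z (z outside [2, 7]); the cylinder at (0.5, 16) does not reach this height (z outside [13, 17.5]); After the difference (first − rest): starting from the 21.5×15 cube (322.50 mm²), the r=3 cylinder at (0.5, 7) partially overlaps it — only the 16.73 mm² overlap (of its 27.55 mm²) is removed, clipping the outline — area = 305.77 mm². Checking containment: the cross-section at z = 9.8 is a subset of the cross-section at z = 9.2.

entirely on top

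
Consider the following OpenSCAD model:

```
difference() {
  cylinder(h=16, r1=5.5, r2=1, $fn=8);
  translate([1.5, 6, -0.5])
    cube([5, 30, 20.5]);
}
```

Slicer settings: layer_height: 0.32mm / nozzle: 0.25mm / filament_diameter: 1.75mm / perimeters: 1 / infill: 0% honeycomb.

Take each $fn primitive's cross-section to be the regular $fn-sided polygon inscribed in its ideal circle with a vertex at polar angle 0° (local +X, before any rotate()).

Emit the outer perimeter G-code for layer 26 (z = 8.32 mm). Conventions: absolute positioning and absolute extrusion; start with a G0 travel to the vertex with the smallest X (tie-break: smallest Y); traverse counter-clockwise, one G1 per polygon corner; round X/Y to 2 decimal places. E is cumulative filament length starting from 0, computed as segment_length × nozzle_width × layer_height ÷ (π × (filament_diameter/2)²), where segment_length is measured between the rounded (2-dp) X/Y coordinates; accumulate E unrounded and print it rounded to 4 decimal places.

At z = 8.32 mm: the cone (r1=5.5→r2=1) has section circumradius 3.160 here — a regular 8-gon; the cube at (1.5, 6) is present — its section is the full 5×30 rectangle; After the difference (first − rest): starting from the cone, the 5×30 cube at (1.5, 6) misses the remaining region (no effect) — 1 connected region. The outline is a single polygon with 8 vertices. Extrusion per mm of travel: 0.25 × 0.32 / (π × 0.875²) = 0.033260. Accumulating E over each segment gives final E = 0.6429.

G0 X-3.16 Y0.00 Z8.32
G1 X-2.23 Y-2.23 E0.0804
G1 X0.00 Y-3.16 E0.1607
G1 X2.23 Y-2.23 E0.2411
G1 X3.16 Y0.00 E0.3214
G1 X2.23 Y2.23 E0.4018
G1 X0.00 Y3.16 E0.4822
G1 X-2.23 Y2.23 E0.5625
G1 X-3.16 Y0.00 E0.6429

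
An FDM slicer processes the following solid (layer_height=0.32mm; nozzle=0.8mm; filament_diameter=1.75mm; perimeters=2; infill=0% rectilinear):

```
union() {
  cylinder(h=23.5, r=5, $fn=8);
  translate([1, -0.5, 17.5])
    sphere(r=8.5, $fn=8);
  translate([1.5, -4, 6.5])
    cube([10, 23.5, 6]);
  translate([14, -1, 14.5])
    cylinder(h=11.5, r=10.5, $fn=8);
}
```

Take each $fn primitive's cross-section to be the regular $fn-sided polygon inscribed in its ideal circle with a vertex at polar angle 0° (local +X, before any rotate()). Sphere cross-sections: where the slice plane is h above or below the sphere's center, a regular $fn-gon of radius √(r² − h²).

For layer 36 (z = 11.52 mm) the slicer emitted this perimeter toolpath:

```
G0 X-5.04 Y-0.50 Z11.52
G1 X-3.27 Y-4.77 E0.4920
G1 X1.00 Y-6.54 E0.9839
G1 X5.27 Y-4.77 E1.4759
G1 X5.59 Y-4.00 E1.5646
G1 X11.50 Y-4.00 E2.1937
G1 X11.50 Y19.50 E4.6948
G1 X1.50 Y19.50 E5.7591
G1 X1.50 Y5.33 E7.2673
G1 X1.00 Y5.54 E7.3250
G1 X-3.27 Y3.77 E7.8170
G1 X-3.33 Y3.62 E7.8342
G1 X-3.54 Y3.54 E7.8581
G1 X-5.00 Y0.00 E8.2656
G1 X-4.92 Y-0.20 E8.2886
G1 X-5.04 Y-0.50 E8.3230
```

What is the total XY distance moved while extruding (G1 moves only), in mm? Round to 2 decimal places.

78.20 mm

Sum the Euclidean lengths of each G1 segment: total = 78.20 mm.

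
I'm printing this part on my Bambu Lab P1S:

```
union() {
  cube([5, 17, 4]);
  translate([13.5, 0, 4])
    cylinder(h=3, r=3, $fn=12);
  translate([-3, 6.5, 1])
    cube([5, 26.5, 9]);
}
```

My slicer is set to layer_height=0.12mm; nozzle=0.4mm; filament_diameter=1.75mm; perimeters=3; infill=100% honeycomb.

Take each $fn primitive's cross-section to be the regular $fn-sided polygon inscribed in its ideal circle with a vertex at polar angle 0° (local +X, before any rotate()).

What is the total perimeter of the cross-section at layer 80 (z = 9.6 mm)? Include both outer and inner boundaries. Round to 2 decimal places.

At z = 9.6 mm: the cube does not reach this height (z outside [0, 4]); the cylinder at (13.5, 0) is absent (z outside [4, 7]); the 5×26.5 cube at (-3, 6.5) contributes its full rectangle (perimeter 63.00 mm); Combining (union): only the 5×26.5 cube at (-3, 6.5) is present, so the union is just that shape — boundary = 63.00 mm. Overall, the cross-section is a single solid region. Total boundary length (outer) = 63.00 mm.

63.00 mm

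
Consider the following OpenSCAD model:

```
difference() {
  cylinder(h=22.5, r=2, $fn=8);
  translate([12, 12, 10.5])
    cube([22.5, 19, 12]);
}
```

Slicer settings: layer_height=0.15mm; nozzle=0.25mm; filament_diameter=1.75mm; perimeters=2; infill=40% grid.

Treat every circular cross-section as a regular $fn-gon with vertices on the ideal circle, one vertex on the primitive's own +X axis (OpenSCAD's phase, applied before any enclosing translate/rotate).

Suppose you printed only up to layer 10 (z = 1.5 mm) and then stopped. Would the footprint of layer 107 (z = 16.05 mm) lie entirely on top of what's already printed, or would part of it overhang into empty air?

entirely on top

Compare the two slices. At z = 1.5: the r=2 cylinder gives a regular 8-gon of circumradius 2 (constant along its height) (area = (8/2)·2.000²·sin(360°/8) = 11.31 mm²); the cube at (12, 12) is absent (z outside [10.5, 22.5]); After the difference (first − rest): none of the subtracted shapes is present at this height, so the r=2 cylinder is unchanged — area = 11.31 mm². At z = 16.05: the cylinder: section is a regular 8-gon, circumradius r=2 (area = (8/2)·2.000²·sin(360°/8) = 11.31 mm²); the cube at (12, 12) is present — its section is the full 22.5×19 rectangle (area 427.50 mm²); Subtracting the remaining from the first: starting from the r=2 cylinder (11.31 mm²), the 22.5×19 cube at (12, 12) misses the remaining region (no effect) — area = 11.31 mm². Checking containment: the cross-section at z = 16.05 is a subset of the cross-section at z = 1.5.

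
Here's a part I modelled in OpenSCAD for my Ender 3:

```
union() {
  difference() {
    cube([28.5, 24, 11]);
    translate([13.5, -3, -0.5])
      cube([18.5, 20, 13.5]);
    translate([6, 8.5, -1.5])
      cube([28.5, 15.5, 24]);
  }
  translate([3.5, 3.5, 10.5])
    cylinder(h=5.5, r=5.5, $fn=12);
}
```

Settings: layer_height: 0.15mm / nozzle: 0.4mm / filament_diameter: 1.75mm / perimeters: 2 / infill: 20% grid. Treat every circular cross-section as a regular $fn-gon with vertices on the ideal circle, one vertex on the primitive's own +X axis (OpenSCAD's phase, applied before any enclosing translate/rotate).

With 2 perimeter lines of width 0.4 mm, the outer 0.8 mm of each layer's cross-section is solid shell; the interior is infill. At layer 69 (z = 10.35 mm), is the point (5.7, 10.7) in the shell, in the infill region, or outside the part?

At z = 10.35 mm: the 28.5×24 cube contributes its full rectangle; the cube at (13.5, -3) (footprint 18.5×20) is included at this height; the cube at (6, 8.5) is present — its section is the full 28.5×15.5 rectangle; After the difference (first − rest): starting from the 28.5×24 cube, the 18.5×20 cube at (13.5, -3) partially overlaps it — only the 255.00 mm² overlap (of its 370.00 mm²) is removed, clipping the outline; the 28.5×15.5 cube at (6, 8.5) partially overlaps it — only the 221.25 mm² overlap (of its 441.75 mm²) is removed, clipping the outline — 1 connected region; the cylinder at (3.5, 3.5) is absent (z outside [10.5, 16]); Merging all regions: only the result so far is present, so the union is just that shape — 1 connected region. Overall, the cross-section is a single solid region. The nearest boundary edge runs (6.00, 24.00)→(6.00, 8.50); distance from the point to it = 0.30 mm. The point is inside the cross-section, 0.30 mm from the nearest boundary — within the 0.8 mm shell band (2 × 0.4).

shell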